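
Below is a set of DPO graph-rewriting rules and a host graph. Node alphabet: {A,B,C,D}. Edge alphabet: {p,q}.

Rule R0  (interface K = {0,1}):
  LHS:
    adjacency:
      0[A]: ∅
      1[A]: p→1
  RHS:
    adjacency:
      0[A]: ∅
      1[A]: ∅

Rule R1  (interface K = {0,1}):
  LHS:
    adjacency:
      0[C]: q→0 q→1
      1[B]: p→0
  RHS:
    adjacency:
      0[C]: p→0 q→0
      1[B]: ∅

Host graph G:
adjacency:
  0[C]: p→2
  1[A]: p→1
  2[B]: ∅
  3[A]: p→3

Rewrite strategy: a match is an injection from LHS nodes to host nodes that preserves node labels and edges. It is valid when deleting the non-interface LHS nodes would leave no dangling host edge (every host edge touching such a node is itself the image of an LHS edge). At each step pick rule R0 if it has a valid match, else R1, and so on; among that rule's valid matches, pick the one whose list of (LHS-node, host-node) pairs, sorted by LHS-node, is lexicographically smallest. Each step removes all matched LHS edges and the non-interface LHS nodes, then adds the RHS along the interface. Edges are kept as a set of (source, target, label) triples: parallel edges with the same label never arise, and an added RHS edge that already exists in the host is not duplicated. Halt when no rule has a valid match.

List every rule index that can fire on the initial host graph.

R0: 2 valid matches — {0↦1, 1↦3}, {0↦3, 1↦1}
R1: no valid match — LHS pattern not found

Answer: [R0]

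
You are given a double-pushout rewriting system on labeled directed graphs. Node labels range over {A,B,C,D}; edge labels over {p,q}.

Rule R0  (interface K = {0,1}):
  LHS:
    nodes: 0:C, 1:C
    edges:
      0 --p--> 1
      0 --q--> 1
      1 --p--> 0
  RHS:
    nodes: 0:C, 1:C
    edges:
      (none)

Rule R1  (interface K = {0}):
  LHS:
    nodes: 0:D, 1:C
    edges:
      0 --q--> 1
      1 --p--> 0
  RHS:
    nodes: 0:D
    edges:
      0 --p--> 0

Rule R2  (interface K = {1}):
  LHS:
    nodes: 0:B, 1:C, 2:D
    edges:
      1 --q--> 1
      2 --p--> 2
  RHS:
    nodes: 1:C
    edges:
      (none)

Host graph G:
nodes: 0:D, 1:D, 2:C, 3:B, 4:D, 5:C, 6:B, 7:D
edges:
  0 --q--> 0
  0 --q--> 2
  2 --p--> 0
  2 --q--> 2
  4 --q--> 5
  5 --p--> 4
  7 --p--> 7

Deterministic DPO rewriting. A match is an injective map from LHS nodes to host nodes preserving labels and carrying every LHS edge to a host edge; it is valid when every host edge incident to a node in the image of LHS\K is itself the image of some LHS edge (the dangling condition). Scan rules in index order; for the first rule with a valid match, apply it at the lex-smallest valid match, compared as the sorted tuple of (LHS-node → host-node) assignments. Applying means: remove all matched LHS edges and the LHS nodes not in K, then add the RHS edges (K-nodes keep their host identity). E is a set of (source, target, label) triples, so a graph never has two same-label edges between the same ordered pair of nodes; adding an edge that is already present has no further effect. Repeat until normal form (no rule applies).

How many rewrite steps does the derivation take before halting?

Answer: 3

Derivation:
[0] host  ⇒  8 nodes, 7 edges  {0-q->0 0-q->2 2-p->0 2-q->2 4-q->5 5-p->4 7-p->7}
[1] R1 @ {0↦4, 1↦5}  ⇒  7 nodes, 6 edges  {0-q->0 0-q->2 2-p->0 2-q->2 4-p->4 7-p->7}
[2] R2 @ {0↦3, 1↦2, 2↦4}  ⇒  5 nodes, 4 edges  {0-q->0 0-q->2 2-p->0 7-p->7}
[3] R1 @ {0↦0, 1↦2}  ⇒  4 nodes, 3 edges  {0-p->0 0-q->0 7-p->7}
halt: no rule applies after step 3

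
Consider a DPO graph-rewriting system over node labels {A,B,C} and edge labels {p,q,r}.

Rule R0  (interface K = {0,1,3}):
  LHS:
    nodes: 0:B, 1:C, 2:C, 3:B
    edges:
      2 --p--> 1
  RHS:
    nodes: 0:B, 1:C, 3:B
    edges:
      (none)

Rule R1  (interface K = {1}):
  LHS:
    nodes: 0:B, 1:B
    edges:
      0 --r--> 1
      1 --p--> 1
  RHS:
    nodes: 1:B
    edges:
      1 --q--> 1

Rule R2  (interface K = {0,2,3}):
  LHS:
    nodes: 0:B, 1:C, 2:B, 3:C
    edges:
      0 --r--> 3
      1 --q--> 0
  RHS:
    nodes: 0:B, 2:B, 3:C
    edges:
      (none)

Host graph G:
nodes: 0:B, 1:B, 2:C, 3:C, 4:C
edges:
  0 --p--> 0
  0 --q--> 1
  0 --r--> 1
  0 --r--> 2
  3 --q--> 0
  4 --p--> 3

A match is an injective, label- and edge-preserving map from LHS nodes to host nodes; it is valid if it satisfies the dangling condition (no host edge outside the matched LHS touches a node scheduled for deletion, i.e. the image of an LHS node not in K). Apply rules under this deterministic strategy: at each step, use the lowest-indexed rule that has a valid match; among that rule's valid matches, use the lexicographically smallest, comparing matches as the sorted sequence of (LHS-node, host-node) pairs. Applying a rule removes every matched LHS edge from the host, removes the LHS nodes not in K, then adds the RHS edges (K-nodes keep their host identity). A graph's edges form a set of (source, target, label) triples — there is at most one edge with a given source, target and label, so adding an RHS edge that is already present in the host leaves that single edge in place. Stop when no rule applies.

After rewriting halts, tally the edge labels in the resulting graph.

Answer: p:1 q:1 r:1

Rewrite trace:
start.  V:5 E:6  edges: 0-p->0 0-q->1 0-r->1 0-r->2 3-q->0 4-p->3
1. fire R0 via {0↦0, 1↦3, 2↦4, 3↦1}  →  V:4 E:5  edges: 0-p->0 0-q->1 0-r->1 0-r->2 3-q->0
2. fire R2 via {0↦0, 1↦3, 2↦1, 3↦2}  →  V:3 E:3  edges: 0-p->0 0-q->1 0-r->1
final graph: no rule applies after step 2
NF edges: [(0, 0, 'p'), (0, 1, 'q'), (0, 1, 'r')]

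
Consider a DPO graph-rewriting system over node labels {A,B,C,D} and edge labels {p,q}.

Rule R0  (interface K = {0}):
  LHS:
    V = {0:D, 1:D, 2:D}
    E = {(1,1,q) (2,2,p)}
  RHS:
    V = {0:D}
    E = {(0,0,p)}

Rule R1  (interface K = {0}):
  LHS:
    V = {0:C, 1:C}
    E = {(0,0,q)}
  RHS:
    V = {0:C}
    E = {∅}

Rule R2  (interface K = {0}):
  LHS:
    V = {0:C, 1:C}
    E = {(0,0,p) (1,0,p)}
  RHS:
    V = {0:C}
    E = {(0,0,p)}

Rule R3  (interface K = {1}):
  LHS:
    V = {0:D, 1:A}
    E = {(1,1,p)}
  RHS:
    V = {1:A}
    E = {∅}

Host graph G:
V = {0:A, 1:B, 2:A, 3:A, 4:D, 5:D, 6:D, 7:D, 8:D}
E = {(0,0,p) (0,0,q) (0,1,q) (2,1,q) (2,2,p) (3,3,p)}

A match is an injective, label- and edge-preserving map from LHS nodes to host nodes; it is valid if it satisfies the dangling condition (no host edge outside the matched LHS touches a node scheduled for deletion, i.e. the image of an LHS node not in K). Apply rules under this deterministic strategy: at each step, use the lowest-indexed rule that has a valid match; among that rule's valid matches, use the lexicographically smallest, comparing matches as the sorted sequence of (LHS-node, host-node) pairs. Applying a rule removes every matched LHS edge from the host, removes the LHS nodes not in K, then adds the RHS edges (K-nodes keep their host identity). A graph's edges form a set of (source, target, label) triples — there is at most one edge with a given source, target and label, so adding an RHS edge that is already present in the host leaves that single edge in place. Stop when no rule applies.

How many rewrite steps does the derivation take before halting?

Answer: 3

Steps:
[0] host  ⇒  9 nodes, 6 edges  {0-p->0 0-q->0 0-q->1 2-q->1 2-p->2 3-p->3}
[1] R3 @ {0↦4, 1↦0}  ⇒  8 nodes, 5 edges  {0-q->0 0-q->1 2-q->1 2-p->2 3-p->3}
[2] R3 @ {0↦5, 1↦2}  ⇒  7 nodes, 4 edges  {0-q->0 0-q->1 2-q->1 3-p->3}
[3] R3 @ {0↦6, 1↦3}  ⇒  6 nodes, 3 edges  {0-q->0 0-q->1 2-q->1}
halt: no rule applies after step 3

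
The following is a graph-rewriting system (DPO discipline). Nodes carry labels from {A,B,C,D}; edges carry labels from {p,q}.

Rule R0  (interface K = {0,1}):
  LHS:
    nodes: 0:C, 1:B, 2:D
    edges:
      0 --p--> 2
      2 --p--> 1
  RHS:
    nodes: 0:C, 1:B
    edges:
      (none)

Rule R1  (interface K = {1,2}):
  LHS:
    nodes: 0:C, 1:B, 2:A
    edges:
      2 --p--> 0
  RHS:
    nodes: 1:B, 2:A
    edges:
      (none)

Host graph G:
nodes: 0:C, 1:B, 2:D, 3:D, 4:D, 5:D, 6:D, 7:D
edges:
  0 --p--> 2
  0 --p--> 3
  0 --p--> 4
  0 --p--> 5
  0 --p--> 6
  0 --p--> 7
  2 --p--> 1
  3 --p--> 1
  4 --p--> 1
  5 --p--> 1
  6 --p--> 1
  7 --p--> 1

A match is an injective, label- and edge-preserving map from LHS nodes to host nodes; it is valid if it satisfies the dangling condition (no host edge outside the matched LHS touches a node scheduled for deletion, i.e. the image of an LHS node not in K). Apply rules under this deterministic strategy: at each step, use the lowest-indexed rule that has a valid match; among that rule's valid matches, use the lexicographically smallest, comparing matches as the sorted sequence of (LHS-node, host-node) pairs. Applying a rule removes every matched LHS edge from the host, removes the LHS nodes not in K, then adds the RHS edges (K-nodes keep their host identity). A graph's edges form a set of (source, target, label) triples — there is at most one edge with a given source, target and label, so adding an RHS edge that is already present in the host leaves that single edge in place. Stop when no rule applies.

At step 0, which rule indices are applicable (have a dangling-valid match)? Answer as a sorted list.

R0: 6 valid matches — {0↦0, 1↦1, 2↦2}, {0↦0, 1↦1, 2↦3}, {0↦0, 1↦1, 2↦4} (+3 more)
R1: no valid match — LHS pattern not found

Answer: [R0]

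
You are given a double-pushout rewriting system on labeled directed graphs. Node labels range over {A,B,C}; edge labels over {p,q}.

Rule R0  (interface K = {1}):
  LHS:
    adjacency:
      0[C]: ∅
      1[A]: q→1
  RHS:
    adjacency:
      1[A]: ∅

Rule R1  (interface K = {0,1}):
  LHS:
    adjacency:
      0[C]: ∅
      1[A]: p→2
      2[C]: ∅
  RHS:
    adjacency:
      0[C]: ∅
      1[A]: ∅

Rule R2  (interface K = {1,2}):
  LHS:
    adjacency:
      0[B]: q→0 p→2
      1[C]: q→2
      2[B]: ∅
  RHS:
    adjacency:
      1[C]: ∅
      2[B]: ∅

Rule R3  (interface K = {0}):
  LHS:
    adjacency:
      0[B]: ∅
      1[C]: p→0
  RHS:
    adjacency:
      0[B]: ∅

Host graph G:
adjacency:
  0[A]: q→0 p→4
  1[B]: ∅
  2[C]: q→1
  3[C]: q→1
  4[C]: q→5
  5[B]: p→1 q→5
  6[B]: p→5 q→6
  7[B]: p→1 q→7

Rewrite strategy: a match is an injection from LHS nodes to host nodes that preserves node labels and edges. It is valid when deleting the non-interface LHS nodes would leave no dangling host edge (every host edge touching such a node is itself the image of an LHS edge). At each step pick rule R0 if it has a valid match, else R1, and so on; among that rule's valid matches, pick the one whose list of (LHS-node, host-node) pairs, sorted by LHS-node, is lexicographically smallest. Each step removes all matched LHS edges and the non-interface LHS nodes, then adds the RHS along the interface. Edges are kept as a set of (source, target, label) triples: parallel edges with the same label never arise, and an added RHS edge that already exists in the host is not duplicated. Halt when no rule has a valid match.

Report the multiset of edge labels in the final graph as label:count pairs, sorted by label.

Answer: (no edges)

Steps:
initial: |V|=8 |E|=11  E = 0-q->0 0-p->4 2-q->1 3-q->1 4-q->5 5-p->1 5-q->5 6-p->5 6-q->6 7-p->1 7-q->7
step 1: apply R2 at {0↦6, 1↦4, 2↦5}  → |V|=7 |E|=8  E = 0-q->0 0-p->4 2-q->1 3-q->1 5-p->1 5-q->5 7-p->1 7-q->7
step 2: apply R1 at {0↦2, 1↦0, 2↦4}  → |V|=6 |E|=7  E = 0-q->0 2-q->1 3-q->1 5-p->1 5-q->5 7-p->1 7-q->7
step 3: apply R2 at {0↦5, 1↦2, 2↦1}  → |V|=5 |E|=4  E = 0-q->0 3-q->1 7-p->1 7-q->7
step 4: apply R0 at {0↦2, 1↦0}  → |V|=4 |E|=3  E = 3-q->1 7-p->1 7-q->7
step 5: apply R2 at {0↦7, 1↦3, 2↦1}  → |V|=3 |E|=0  E = ∅
halt: no rule applies after step 5
NF edges: []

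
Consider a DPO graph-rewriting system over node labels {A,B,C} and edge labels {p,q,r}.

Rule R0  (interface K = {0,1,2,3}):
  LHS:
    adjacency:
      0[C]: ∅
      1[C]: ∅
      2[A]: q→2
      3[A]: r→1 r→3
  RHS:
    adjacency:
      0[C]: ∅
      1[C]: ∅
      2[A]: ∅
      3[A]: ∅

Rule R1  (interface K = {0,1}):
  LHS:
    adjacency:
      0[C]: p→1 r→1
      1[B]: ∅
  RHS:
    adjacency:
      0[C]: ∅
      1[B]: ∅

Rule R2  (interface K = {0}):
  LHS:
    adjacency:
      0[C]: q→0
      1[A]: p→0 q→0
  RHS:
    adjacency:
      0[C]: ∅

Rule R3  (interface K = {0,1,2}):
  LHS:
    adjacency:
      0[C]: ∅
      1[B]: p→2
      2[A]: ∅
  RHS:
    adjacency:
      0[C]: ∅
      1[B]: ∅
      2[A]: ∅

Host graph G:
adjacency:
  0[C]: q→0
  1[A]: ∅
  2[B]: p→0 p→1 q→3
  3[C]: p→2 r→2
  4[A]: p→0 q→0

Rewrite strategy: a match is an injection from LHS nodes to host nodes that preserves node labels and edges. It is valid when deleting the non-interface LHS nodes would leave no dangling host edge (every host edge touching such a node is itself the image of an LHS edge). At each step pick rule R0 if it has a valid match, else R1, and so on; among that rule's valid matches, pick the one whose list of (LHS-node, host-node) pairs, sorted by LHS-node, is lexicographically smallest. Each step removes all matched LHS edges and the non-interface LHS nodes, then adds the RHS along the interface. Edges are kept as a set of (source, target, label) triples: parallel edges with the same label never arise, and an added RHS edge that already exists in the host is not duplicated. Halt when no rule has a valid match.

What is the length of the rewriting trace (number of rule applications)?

Answer: 3

Rewrite trace:
start.  V:5 E:8  edges: 0-q->0 2-p->0 2-p->1 2-q->3 3-p->2 3-r->2 4-p->0 4-q->0
1. fire R1 via {0↦3, 1↦2}  →  V:5 E:6  edges: 0-q->0 2-p->0 2-p->1 2-q->3 4-p->0 4-q->0
2. fire R2 via {0↦0, 1↦4}  →  V:4 E:3  edges: 2-p->0 2-p->1 2-q->3
3. fire R3 via {0↦0, 1↦2, 2↦1}  →  V:4 E:2  edges: 2-p->0 2-q->3
halt: no rule applies after step 3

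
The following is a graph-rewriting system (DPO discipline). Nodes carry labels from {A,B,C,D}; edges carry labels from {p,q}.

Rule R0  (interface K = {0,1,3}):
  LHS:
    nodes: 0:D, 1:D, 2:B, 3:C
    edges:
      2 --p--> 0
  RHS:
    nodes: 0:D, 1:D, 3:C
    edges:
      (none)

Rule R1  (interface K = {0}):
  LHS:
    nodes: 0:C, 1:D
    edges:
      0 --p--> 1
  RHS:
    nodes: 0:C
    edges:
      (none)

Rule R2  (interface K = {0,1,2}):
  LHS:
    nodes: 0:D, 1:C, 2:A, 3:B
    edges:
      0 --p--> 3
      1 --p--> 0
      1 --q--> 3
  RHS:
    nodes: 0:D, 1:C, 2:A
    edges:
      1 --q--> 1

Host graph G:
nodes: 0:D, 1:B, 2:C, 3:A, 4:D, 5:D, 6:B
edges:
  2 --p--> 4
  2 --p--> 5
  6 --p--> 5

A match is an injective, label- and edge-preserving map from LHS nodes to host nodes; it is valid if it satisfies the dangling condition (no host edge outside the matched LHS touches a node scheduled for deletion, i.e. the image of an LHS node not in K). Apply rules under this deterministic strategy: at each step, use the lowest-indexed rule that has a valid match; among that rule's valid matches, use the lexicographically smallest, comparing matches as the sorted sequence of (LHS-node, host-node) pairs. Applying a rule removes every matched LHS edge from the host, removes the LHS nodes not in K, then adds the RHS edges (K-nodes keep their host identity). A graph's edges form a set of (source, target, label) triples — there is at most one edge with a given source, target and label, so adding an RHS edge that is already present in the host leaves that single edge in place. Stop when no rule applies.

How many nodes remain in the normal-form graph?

Answer: 4

Rewrite trace:
initial: |V|=7 |E|=3  E = 2-p->4 2-p->5 6-p->5
step 1: apply R0 at {0↦5, 1↦0, 2↦6, 3↦2}  → |V|=6 |E|=2  E = 2-p->4 2-p->5
step 2: apply R1 at {0↦2, 1↦4}  → |V|=5 |E|=1  E = 2-p->5
step 3: apply R1 at {0↦2, 1↦5}  → |V|=4 |E|=0  E = ∅
halt: no rule applies after step 3
NF nodes: {0:D, 1:B, 2:C, 3:A}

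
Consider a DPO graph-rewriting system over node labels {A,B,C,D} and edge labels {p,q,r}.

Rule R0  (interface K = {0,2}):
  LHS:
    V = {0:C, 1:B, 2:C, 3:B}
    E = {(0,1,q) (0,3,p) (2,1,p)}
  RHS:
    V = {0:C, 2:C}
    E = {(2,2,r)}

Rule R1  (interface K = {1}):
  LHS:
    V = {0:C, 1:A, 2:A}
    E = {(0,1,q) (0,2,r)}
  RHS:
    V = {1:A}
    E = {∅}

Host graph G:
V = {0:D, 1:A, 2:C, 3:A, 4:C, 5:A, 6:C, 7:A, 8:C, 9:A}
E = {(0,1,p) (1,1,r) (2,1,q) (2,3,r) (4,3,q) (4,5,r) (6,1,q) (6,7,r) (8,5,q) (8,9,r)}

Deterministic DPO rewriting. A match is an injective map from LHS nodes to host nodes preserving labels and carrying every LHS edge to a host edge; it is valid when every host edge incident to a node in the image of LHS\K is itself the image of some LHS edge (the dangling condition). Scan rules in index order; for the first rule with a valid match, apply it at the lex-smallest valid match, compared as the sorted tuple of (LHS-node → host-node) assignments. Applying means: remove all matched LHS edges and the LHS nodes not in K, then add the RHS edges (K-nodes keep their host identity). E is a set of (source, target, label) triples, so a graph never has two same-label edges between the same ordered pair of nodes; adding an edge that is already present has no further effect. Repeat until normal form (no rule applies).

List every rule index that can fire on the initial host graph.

Answer: [R1]

Rewrite trace:
R0: no valid match — LHS pattern not found
R1: 2 valid matches — {0↦6, 1↦1, 2↦7}, {0↦8, 1↦5, 2↦9}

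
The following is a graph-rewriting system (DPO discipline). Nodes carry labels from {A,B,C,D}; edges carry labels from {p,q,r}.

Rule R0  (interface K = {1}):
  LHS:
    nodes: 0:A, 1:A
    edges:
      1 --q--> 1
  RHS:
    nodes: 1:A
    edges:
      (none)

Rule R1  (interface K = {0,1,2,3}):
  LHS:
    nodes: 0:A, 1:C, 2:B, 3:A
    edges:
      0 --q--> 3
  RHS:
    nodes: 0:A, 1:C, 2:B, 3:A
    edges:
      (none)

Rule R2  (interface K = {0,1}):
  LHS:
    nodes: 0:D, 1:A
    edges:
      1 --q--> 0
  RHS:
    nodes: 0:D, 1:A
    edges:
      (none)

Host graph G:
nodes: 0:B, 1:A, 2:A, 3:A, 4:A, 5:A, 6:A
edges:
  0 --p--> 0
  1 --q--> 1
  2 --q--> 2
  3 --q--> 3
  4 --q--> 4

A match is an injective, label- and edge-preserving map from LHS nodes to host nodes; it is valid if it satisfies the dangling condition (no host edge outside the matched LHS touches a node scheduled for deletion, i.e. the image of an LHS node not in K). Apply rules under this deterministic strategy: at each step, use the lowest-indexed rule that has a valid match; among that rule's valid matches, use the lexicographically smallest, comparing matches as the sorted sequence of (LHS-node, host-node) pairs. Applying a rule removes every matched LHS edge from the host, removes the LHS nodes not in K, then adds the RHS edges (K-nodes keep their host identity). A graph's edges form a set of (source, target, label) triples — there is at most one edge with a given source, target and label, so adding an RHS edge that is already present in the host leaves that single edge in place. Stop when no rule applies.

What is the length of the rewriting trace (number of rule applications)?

Answer: 4

Steps:
start.  V:7 E:5  edges: 0-p->0 1-q->1 2-q->2 3-q->3 4-q->4
1. fire R0 via {0↦5, 1↦1}  →  V:6 E:4  edges: 0-p->0 2-q->2 3-q->3 4-q->4
2. fire R0 via {0↦1, 1↦2}  →  V:5 E:3  edges: 0-p->0 3-q->3 4-q->4
3. fire R0 via {0↦2, 1↦3}  →  V:4 E:2  edges: 0-p->0 4-q->4
4. fire R0 via {0↦3, 1↦4}  →  V:3 E:1  edges: 0-p->0
normal form: no rule applies after step 4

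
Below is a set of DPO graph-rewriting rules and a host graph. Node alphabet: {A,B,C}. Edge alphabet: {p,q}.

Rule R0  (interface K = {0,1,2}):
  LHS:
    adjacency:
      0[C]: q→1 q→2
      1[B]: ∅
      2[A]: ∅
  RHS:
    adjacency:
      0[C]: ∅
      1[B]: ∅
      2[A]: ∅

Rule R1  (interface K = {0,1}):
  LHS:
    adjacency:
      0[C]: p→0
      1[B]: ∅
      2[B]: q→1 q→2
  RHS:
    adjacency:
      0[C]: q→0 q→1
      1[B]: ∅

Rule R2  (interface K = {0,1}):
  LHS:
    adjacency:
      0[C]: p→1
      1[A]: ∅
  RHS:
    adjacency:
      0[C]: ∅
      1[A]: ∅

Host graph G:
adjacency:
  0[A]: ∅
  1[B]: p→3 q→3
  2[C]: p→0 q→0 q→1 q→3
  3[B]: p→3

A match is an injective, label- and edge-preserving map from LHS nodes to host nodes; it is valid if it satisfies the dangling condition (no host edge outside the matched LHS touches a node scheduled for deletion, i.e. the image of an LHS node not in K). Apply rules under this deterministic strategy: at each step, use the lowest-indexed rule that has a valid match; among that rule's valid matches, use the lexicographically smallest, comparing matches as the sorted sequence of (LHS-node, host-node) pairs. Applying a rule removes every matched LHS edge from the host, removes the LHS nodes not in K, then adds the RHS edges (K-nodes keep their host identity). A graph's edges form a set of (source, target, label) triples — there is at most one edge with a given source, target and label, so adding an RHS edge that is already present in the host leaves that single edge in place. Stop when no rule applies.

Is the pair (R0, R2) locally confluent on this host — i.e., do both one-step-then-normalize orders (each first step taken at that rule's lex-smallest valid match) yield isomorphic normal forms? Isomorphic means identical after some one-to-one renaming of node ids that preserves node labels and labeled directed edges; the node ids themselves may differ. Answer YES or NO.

branch R0-first: apply at {0↦2, 1↦1, 2↦0} → |E|=5, then 1 more step(s) → NF |V|=4 |E|=4 V={0:A, 1:B, 2:C, 3:B} E=1-p->3 1-q->3 2-q->3 3-p->3
branch R2-first: apply at {0↦2, 1↦0} → |E|=6, then 1 more step(s) → NF |V|=4 |E|=4 V={0:A, 1:B, 2:C, 3:B} E=1-p->3 1-q->3 2-q->3 3-p->3
graphs isomorphic (equal up to label-preserving node renaming)

Answer: YES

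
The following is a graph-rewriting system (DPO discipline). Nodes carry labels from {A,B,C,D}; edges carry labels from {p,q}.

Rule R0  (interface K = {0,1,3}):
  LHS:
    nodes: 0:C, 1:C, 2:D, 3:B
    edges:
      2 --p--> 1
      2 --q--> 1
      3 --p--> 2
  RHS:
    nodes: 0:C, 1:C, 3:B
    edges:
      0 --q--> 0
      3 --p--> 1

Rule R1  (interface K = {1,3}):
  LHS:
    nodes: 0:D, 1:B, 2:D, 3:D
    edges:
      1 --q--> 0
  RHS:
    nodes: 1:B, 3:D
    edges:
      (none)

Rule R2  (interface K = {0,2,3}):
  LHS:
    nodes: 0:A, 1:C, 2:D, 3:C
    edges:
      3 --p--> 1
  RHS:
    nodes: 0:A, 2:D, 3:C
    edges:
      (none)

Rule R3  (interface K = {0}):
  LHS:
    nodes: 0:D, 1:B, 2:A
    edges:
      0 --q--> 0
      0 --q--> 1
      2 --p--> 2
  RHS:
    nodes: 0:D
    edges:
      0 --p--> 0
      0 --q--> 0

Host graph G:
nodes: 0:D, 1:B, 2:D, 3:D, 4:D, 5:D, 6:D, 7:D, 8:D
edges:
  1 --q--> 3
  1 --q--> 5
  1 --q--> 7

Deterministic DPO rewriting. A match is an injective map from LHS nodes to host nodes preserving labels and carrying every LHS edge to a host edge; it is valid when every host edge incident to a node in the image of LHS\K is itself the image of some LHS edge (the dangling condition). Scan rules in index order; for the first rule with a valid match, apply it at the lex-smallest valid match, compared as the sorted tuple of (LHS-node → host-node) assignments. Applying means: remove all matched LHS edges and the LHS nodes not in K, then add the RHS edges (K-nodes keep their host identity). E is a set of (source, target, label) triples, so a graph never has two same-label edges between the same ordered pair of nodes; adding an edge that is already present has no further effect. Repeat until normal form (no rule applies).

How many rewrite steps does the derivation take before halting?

[0] host  ⇒  9 nodes, 3 edges  {1-q->3 1-q->5 1-q->7}
[1] R1 @ {0↦3, 1↦1, 2↦0, 3↦2}  ⇒  7 nodes, 2 edges  {1-q->5 1-q->7}
[2] R1 @ {0↦5, 1↦1, 2↦2, 3↦4}  ⇒  5 nodes, 1 edges  {1-q->7}
[3] R1 @ {0↦7, 1↦1, 2↦4, 3↦6}  ⇒  3 nodes, 0 edges  {∅}
halt: no rule applies after step 3

Answer: 3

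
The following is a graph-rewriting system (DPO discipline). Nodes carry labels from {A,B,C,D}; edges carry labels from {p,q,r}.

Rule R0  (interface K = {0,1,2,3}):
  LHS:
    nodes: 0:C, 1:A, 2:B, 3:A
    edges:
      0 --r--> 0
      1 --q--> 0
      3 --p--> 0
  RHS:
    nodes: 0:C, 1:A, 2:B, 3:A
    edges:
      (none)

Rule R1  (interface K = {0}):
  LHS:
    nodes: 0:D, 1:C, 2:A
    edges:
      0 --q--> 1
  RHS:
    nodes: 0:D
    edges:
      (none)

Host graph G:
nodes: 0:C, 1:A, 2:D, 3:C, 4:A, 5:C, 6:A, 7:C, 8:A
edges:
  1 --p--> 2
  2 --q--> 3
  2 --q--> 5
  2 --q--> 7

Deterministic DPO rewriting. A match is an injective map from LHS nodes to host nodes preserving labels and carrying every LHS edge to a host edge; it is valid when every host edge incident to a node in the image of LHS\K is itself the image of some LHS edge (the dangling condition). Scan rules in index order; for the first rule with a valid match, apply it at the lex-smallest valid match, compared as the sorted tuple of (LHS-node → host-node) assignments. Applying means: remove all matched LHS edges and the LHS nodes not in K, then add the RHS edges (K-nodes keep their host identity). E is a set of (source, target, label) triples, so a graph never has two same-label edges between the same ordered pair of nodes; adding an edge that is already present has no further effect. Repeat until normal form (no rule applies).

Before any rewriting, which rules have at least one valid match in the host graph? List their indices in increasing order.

Answer: [R1]

Derivation:
R0: no valid match — LHS pattern not found
R1: 9 valid matches — {0↦2, 1↦3, 2↦4}, {0↦2, 1↦3, 2↦6}, {0↦2, 1↦3, 2↦8} (+6 more)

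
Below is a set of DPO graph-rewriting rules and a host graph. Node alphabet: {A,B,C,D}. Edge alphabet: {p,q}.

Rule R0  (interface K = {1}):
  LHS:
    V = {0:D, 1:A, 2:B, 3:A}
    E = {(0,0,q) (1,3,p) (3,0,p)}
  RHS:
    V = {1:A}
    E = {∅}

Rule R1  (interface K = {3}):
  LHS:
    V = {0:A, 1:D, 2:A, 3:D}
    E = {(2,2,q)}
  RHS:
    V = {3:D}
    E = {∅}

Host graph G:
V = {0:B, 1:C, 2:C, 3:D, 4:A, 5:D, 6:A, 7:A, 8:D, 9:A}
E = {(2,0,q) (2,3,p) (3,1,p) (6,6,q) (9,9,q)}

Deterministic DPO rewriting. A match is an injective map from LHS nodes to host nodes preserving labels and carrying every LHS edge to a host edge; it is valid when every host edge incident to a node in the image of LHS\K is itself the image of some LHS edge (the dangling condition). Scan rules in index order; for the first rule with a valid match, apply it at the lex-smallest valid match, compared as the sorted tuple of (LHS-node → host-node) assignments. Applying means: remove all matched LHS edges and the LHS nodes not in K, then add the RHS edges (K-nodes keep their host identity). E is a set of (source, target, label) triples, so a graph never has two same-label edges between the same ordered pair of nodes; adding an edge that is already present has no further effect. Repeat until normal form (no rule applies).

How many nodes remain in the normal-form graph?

Answer: 4

Steps:
initial: |V|=10 |E|=5  E = 2-q->0 2-p->3 3-p->1 6-q->6 9-q->9
step 1: apply R1 at {0↦4, 1↦5, 2↦6, 3↦3}  → |V|=7 |E|=4  E = 2-q->0 2-p->3 3-p->1 9-q->9
step 2: apply R1 at {0↦7, 1↦8, 2↦9, 3↦3}  → |V|=4 |E|=3  E = 2-q->0 2-p->3 3-p->1
halt: no rule applies after step 2
NF nodes: {0:B, 1:C, 2:C, 3:D}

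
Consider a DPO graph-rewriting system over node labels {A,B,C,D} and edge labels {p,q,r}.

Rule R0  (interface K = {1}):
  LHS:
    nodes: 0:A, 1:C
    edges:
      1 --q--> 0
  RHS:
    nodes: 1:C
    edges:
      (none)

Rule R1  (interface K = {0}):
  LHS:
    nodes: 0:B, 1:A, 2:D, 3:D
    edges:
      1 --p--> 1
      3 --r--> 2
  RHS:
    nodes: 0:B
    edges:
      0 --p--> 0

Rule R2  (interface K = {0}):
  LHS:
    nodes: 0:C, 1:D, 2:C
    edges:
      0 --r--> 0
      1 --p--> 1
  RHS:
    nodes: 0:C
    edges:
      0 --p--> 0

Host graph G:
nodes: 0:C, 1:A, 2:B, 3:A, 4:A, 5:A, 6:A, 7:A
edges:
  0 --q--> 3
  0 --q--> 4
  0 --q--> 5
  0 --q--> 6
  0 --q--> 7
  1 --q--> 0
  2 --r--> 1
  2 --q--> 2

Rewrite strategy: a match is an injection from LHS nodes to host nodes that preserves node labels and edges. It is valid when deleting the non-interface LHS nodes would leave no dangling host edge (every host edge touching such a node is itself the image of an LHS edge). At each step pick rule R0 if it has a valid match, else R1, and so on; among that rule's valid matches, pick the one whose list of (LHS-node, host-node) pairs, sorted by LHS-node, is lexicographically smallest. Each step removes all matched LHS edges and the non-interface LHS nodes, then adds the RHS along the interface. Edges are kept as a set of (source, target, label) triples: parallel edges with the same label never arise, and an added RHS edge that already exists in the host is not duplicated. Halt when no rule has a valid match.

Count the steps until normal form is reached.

start.  V:8 E:8  edges: 0-q->3 0-q->4 0-q->5 0-q->6 0-q->7 1-q->0 2-r->1 2-q->2
1. fire R0 via {0↦3, 1↦0}  →  V:7 E:7  edges: 0-q->4 0-q->5 0-q->6 0-q->7 1-q->0 2-r->1 2-q->2
2. fire R0 via {0↦4, 1↦0}  →  V:6 E:6  edges: 0-q->5 0-q->6 0-q->7 1-q->0 2-r->1 2-q->2
3. fire R0 via {0↦5, 1↦0}  →  V:5 E:5  edges: 0-q->6 0-q->7 1-q->0 2-r->1 2-q->2
4. fire R0 via {0↦6, 1↦0}  →  V:4 E:4  edges: 0-q->7 1-q->0 2-r->1 2-q->2
5. fire R0 via {0↦7, 1↦0}  →  V:3 E:3  edges: 1-q->0 2-r->1 2-q->2
halt: no rule applies after step 5

Answer: 5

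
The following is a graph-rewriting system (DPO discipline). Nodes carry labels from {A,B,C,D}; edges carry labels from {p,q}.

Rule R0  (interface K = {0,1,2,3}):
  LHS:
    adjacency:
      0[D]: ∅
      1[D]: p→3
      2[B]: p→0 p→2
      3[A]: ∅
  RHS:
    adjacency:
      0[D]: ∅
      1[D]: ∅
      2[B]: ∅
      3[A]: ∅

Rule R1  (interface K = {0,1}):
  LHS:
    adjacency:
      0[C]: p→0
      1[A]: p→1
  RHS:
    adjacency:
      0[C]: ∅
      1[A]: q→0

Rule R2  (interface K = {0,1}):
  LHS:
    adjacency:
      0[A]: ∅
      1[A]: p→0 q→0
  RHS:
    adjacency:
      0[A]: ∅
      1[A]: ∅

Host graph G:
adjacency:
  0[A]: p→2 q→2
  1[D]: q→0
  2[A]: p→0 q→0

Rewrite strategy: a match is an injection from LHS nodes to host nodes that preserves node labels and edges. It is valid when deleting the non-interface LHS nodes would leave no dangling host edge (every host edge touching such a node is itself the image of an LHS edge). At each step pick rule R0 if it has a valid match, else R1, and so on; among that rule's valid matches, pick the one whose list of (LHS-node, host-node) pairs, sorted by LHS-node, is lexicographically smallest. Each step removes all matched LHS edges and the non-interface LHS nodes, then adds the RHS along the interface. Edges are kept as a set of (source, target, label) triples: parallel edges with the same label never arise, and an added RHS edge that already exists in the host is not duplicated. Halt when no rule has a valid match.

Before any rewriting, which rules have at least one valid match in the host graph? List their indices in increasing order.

Answer: [R2]

Steps:
R0: no valid match — LHS pattern not found
R1: no valid match — LHS pattern not found
R2: 2 valid matches — {0↦0, 1↦2}, {0↦2, 1↦0}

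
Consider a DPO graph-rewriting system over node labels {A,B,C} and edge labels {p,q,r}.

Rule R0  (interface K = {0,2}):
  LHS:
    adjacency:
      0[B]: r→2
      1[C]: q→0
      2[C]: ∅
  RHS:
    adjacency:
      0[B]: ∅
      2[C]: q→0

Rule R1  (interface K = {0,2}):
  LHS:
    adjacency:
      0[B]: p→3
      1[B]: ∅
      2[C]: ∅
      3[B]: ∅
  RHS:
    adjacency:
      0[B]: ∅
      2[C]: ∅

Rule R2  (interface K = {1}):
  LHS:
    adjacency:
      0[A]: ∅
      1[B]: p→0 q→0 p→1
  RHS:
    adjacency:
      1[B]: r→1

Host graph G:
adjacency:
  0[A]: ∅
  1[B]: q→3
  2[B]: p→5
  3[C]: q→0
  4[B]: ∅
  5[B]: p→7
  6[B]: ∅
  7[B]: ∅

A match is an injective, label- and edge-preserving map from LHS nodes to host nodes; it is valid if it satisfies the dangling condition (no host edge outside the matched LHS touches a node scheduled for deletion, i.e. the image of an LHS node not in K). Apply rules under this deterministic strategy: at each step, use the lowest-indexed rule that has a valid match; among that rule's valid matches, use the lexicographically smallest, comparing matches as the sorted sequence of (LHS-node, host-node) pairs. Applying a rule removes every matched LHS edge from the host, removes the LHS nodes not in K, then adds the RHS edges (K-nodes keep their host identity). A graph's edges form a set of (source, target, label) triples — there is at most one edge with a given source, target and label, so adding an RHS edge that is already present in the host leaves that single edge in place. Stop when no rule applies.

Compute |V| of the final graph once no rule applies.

Answer: 4

Steps:
[0] host  ⇒  8 nodes, 4 edges  {1-q->3 2-p->5 3-q->0 5-p->7}
[1] R1 @ {0↦5, 1↦4, 2↦3, 3↦7}  ⇒  6 nodes, 3 edges  {1-q->3 2-p->5 3-q->0}
[2] R1 @ {0↦2, 1↦6, 2↦3, 3↦5}  ⇒  4 nodes, 2 edges  {1-q->3 3-q->0}
halt: no rule applies after step 2
NF nodes: {0:A, 1:B, 2:B, 3:C}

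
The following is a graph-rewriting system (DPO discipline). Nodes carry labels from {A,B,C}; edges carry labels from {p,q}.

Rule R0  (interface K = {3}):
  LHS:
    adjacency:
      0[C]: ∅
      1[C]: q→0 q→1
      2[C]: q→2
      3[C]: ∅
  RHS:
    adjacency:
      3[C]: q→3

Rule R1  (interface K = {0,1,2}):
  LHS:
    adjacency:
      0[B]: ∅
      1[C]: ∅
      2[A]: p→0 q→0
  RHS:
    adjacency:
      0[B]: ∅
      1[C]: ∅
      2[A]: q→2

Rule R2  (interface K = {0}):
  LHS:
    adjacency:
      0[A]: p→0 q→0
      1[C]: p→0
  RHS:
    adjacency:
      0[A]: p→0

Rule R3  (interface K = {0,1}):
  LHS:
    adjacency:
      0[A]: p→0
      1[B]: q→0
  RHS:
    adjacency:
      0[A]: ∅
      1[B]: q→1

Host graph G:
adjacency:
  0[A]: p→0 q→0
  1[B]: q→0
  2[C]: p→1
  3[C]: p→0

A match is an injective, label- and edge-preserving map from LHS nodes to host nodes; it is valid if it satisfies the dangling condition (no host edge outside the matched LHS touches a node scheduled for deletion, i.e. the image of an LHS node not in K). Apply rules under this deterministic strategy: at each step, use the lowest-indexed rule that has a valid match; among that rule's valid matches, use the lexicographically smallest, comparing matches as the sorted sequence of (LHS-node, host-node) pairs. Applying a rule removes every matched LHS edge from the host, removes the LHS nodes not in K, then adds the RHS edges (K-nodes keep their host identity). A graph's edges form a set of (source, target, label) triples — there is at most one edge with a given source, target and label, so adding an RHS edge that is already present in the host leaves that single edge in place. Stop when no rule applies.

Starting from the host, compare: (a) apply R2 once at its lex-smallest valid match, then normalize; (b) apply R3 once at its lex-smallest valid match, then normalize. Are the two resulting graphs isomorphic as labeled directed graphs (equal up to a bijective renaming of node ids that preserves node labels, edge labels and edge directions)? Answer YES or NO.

Answer: NO

Derivation:
branch R2-first: apply at {0↦0, 1↦3} → |E|=3, then 1 more step(s) → NF |V|=3 |E|=2 V={0:A, 1:B, 2:C} E=1-q->1 2-p->1
branch R3-first: apply at {0↦0, 1↦1} → |E|=4, then 0 more step(s) → NF |V|=4 |E|=4 V={0:A, 1:B, 2:C, 3:C} E=0-q->0 1-q->1 2-p->1 3-p->0
graphs not isomorphic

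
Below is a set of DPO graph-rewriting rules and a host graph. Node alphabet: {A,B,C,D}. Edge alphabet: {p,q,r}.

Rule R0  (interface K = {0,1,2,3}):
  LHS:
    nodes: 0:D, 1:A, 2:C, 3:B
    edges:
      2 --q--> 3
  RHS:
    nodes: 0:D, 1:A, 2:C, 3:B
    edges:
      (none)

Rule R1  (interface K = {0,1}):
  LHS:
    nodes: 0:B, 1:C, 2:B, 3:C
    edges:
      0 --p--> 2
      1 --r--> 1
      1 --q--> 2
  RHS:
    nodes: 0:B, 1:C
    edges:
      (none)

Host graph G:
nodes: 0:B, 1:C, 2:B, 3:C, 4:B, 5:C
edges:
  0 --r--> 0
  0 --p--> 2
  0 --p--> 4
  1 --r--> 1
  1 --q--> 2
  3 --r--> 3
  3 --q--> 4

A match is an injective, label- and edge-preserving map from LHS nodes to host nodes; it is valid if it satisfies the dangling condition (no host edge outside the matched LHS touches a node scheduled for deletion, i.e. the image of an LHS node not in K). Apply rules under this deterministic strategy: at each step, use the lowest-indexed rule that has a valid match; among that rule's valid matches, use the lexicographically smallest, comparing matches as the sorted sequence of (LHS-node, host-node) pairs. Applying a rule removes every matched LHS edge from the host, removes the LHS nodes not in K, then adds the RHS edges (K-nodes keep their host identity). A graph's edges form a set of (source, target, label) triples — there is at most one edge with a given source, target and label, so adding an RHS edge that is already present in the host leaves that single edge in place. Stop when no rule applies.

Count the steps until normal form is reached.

start.  V:6 E:7  edges: 0-r->0 0-p->2 0-p->4 1-r->1 1-q->2 3-r->3 3-q->4
1. fire R1 via {0↦0, 1↦1, 2↦2, 3↦5}  →  V:4 E:4  edges: 0-r->0 0-p->4 3-r->3 3-q->4
2. fire R1 via {0↦0, 1↦3, 2↦4, 3↦1}  →  V:2 E:1  edges: 0-r->0
halt: no rule applies after step 2

Answer: 2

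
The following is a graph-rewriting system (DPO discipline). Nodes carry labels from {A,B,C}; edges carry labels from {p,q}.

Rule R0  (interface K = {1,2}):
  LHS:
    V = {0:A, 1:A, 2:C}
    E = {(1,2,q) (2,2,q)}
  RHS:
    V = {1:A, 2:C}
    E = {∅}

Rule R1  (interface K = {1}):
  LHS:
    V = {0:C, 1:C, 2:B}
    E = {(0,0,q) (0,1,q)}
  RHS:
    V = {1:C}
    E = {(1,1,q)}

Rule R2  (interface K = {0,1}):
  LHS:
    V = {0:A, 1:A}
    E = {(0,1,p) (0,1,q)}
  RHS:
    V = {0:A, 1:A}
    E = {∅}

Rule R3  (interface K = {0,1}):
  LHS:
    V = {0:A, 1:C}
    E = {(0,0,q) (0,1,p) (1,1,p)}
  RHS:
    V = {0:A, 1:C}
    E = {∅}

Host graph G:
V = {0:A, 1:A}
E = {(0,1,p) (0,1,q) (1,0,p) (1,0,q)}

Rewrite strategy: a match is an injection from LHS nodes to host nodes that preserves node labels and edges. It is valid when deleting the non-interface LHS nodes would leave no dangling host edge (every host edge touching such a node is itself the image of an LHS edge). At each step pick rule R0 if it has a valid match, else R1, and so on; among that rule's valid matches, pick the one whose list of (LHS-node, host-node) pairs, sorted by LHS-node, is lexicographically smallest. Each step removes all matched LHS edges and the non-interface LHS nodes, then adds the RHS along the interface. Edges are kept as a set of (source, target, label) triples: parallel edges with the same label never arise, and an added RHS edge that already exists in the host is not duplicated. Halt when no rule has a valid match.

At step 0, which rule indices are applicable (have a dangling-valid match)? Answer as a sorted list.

Answer: [R2]

Derivation:
R0: no valid match — LHS pattern not found
R1: no valid match — LHS pattern not found
R2: 2 valid matches — {0↦0, 1↦1}, {0↦1, 1↦0}
R3: no valid match — LHS pattern not found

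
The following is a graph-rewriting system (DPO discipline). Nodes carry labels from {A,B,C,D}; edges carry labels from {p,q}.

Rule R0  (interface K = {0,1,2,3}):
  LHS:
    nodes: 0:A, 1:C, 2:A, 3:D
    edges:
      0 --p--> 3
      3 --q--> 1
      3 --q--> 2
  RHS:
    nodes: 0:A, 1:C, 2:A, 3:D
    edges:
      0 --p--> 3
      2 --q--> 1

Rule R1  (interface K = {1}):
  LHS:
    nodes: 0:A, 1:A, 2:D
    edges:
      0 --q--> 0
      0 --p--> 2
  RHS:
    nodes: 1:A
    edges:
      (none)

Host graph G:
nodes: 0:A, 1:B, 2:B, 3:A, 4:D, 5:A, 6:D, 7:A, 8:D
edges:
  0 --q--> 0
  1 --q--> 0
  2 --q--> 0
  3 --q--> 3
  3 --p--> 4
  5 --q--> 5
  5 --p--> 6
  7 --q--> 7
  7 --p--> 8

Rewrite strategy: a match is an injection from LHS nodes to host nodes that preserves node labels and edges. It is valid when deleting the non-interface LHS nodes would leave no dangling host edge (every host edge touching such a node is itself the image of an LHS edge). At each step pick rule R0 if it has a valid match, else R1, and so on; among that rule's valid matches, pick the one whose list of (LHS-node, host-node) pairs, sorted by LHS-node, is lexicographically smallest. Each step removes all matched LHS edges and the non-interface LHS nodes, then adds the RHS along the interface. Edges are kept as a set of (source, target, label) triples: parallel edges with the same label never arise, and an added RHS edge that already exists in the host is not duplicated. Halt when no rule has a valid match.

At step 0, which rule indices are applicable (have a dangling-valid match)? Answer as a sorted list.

R0: no valid match — LHS pattern not found
R1: 9 valid matches — {0↦3, 1↦0, 2↦4}, {0↦3, 1↦5, 2↦4}, {0↦3, 1↦7, 2↦4} (+6 more)

Answer: [R1]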